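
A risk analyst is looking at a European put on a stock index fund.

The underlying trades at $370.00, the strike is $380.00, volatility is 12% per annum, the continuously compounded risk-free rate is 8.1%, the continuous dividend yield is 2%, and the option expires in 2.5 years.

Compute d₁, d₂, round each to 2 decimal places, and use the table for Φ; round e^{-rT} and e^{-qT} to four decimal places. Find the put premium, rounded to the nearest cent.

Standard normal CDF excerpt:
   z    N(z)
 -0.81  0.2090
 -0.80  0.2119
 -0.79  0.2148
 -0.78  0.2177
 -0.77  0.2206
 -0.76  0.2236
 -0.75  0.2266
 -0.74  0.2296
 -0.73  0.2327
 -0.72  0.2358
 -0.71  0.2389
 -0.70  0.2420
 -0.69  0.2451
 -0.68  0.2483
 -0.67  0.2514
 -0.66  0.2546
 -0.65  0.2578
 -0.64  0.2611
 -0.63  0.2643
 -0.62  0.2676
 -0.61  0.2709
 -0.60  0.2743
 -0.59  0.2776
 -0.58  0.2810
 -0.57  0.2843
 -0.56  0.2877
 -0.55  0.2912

$9.54

σ√T = 0.12 × 1.5811 = 0.1897
d₁ = [ln(370/380) + (0.081 − 0.02 + 0.12²/2)·2.5] / 0.1897 = [-0.0267 + 0.1705] / 0.1897 = 0.7581 → 0.76
d₂ = d₁ − σ√T = 0.7581 − 0.1897 = 0.5683 → 0.57
exp(−qT) = exp(−0.02·2.5) = 0.9512;  exp(−rT) = exp(−0.081·2.5) = 0.8167
N(−d₂) = N(-0.57) = 0.2843;  N(−d₁) = N(-0.76) = 0.2236
P = 380·0.8167·0.2843 − 370·0.9512·0.2236 = 88.2314 − 78.6947 = 9.5367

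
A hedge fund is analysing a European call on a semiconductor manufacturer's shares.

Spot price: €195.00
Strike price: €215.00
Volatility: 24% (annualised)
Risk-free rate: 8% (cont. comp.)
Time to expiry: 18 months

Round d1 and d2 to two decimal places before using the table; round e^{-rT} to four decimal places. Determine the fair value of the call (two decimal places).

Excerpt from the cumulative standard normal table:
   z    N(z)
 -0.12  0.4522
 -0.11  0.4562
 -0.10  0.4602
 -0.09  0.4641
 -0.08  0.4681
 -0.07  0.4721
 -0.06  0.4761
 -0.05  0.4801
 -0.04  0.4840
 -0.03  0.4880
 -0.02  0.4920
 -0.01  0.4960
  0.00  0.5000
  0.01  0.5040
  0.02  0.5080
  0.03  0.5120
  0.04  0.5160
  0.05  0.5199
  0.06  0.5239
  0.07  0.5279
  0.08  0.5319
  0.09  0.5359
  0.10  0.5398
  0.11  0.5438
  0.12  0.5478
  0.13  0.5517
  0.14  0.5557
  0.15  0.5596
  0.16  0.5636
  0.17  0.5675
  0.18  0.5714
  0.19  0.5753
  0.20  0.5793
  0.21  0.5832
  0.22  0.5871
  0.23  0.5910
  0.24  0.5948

σ√T = 0.24 × 1.2247 = 0.2939
d₁ = [ln(195/215) + (0.08 + 0.24²/2)·1.5] / 0.2939 = [-0.0976 + 0.1632] / 0.2939 = 0.2230 which rounds to 0.22
d₂ = d₁ − σ√T = 0.2230 − 0.2939 = -0.0709 which rounds to -0.07
exp(−rT) = exp(−0.08·1.5) = 0.8869
N(d₁) = N(0.22) = 0.5871;  N(d₂) = N(-0.07) = 0.4721
C = 195·0.5871 − 215·0.8869·0.4721 = 114.4845 − 90.0217 = 24.4628

€24.46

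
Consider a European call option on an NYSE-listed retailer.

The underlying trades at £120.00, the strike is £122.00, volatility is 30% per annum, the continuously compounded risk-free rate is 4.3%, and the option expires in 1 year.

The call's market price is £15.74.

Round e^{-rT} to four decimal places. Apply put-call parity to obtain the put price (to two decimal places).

£12.60

e^(−rT) = e^(−0.043·1) = 0.9579
Put-call parity: C − P = S − K·e^(−rT) = 120 − 122·0.9579 = 120 − 116.8638 = 3.1362
P = C − (C − P) = 15.74 − (3.1362) = 12.6038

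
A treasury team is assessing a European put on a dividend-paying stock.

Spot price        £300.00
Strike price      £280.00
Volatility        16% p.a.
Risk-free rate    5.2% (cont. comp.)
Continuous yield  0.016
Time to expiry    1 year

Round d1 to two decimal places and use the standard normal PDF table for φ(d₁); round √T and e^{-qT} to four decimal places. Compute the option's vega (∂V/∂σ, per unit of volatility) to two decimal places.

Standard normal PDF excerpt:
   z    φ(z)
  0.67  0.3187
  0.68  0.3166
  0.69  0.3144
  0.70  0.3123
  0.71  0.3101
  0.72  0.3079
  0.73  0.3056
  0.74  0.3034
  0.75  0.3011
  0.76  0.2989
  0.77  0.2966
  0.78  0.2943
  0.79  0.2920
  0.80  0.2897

89.57

σ√T = 0.16 × 1.0000 = 0.1600
d₁ = [ln(300/280) + (0.052 − 0.016 + ½·0.16²)·1] / (σ√T) = (0.0690 + 0.0488) / 0.1600 = 0.7362 which rounds to 0.74
√T = √1 = 1.0000
φ(d₁) = φ(0.74) = 0.3034
exp(−qT) = exp(−0.016·1) = 0.9841
vega = S·exp(−qT)·φ(d₁)·√T = 300·0.9841·0.3034·1.0000 = 89.5728
(Call and put vega coincide under Black-Scholes.)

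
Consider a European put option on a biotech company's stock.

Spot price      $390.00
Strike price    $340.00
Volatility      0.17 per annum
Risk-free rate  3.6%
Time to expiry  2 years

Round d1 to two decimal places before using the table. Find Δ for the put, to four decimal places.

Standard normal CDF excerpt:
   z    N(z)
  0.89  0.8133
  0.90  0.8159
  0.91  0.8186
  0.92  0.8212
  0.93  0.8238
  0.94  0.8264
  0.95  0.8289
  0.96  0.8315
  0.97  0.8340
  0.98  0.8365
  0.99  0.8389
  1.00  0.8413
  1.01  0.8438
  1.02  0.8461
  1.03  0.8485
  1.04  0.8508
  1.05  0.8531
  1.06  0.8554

-0.1611

σ√T = 0.17 × 1.4142 = 0.2404
d₁ = [ln(390/340) + (0.036 + 0.17²/2)·2] / 0.2404 = [0.1372 + 0.1009] / 0.2404 = 0.9904 ⇒ 0.99
N(d₁) = N(0.99) = 0.8389
Δ_put = N(d₁) − 1 = 0.8389 − 1 = -0.1611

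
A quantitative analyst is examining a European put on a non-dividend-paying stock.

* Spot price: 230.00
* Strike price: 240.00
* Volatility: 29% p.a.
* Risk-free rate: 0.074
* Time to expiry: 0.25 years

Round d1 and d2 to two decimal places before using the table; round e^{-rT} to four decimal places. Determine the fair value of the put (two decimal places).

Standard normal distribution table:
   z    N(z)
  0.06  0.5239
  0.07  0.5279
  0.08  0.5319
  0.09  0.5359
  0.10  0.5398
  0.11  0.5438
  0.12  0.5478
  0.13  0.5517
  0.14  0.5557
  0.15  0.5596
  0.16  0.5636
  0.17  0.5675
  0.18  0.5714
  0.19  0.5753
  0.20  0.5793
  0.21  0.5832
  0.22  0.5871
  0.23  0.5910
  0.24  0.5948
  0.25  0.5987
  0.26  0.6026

σ√T = 0.29 × 0.5000 = 0.1450
d₁ = [ln(230/240) + (0.074 + 0.29²/2)·0.25] / 0.1450 = [-0.0426 + 0.0290] / 0.1450 = -0.0934 ⇒ -0.09
d₂ = d₁ − σ√T = -0.0934 − 0.1450 = -0.2384 ⇒ -0.24
e^(−rT) = e^(−0.074·0.25) = 0.9817
N(−d₂) = N(0.24) = 0.5948;  N(−d₁) = N(0.09) = 0.5359
P = 240·0.9817·0.5948 − 230·0.5359 = 140.1396 − 123.2570 = 16.8826

16.88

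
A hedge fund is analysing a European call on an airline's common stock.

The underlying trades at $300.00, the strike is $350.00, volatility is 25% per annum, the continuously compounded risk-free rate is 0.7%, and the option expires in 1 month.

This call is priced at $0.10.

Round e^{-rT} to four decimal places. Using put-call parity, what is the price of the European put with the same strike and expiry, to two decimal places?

exp(−rT) = exp(−0.007·0.08333) = 0.9994
Put-call parity: C − P = S − K·e^(−rT) = 300 − 350·0.9994 = 300 − 349.7900 = -49.7900
P = C − (C − P) = 0.10 − (-49.7900) = 49.8900

$49.89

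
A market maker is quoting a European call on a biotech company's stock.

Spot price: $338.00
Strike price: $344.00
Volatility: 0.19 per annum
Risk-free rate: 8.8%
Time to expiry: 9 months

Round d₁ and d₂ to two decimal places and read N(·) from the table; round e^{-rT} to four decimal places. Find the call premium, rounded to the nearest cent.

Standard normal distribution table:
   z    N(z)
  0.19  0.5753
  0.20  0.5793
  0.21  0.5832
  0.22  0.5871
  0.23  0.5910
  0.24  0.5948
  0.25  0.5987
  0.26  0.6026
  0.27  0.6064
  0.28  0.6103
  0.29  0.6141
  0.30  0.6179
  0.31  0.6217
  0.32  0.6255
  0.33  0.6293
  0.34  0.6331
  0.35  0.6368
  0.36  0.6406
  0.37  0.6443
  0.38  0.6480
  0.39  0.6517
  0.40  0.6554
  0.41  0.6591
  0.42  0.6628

σ√T = 0.19 × 0.8660 = 0.1645
d₁ = [ln(338/344) + (0.088 + 0.19²/2)·0.75] / 0.1645 = [-0.0176 + 0.0795] / 0.1645 = 0.3764 ⇒ 0.38
d₂ = d₁ − σ√T = 0.3764 − 0.1645 = 0.2119 ⇒ 0.21
e^(−rT) = e^(−0.088·0.75) = 0.9361
N(d₁) = N(0.38) = 0.6480;  N(d₂) = N(0.21) = 0.5832
C = 338·0.6480 − 344·0.9361·0.5832 = 219.0240 − 187.8011 = 31.2229

$31.22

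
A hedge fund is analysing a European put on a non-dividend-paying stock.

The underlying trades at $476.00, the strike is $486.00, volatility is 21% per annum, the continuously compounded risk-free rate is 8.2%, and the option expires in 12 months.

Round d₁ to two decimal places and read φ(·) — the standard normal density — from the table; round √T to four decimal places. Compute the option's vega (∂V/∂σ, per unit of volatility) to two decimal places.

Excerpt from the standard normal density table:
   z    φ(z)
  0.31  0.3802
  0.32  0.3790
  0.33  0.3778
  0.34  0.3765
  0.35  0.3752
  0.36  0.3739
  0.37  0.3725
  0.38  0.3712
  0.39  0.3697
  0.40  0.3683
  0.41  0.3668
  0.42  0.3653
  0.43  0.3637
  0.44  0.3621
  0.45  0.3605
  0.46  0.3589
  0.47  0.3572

175.31

σ√T = 0.21 × 1.0000 = 0.2100
d₁ = [ln(476/486) + (0.082 + 0.21²/2)·1] / 0.2100 = [-0.0208 + 0.1041] / 0.2100 = 0.3965 ≈ 0.40
√T = √1 = 1.0000
φ(d₁) = φ(0.40) = 0.3683
vega = S·φ(d₁)·√T = 476·0.3683·1.0000 = 175.3108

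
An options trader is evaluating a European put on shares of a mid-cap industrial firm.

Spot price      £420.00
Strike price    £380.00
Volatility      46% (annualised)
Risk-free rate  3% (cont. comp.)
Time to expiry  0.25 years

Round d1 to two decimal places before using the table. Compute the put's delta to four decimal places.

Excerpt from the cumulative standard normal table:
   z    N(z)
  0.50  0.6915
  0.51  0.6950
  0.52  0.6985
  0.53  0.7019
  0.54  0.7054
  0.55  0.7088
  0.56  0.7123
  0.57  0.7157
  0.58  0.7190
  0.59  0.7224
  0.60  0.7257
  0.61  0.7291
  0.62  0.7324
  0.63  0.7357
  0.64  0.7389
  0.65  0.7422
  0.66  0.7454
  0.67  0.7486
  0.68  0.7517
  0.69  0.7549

σ√T = 0.46·√0.25 = 0.2300
d₁ = [ln(420/380) + (0.03 + 0.46²/2)·0.25] / 0.2300 = [0.1001 + 0.0340] / 0.2300 = 0.5828 → 0.58
N(d₁) = N(0.58) = 0.7190
Δ_put = N(d₁) − 1 = 0.7190 − 1 = -0.2810

-0.2810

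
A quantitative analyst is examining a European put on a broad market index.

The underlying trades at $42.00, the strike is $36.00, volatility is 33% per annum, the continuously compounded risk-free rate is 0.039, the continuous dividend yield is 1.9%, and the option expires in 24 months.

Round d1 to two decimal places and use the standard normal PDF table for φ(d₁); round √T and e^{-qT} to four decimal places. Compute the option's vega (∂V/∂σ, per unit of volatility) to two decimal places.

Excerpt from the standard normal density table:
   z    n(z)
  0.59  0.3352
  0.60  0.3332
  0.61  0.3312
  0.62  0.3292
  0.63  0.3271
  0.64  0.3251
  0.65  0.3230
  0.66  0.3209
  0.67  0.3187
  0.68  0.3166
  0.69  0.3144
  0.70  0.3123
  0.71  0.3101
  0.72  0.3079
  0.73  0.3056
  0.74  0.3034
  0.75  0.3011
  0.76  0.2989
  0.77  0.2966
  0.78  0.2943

σ√T = 0.33·√2 = 0.4667
d₁ = [ln(42/36) + (0.039 − 0.019 + 0.33²/2)·2] / 0.4667 = [0.1542 + 0.1489] / 0.4667 = 0.6494 ≈ 0.65
√T = √2 = 1.4142
φ(d₁) = φ(0.65) = 0.3230
exp(−qT) = exp(−0.019·2) = 0.9627
vega = S·exp(−qT)·φ(d₁)·√T = 42·0.9627·0.3230·1.4142 = 18.4694

18.47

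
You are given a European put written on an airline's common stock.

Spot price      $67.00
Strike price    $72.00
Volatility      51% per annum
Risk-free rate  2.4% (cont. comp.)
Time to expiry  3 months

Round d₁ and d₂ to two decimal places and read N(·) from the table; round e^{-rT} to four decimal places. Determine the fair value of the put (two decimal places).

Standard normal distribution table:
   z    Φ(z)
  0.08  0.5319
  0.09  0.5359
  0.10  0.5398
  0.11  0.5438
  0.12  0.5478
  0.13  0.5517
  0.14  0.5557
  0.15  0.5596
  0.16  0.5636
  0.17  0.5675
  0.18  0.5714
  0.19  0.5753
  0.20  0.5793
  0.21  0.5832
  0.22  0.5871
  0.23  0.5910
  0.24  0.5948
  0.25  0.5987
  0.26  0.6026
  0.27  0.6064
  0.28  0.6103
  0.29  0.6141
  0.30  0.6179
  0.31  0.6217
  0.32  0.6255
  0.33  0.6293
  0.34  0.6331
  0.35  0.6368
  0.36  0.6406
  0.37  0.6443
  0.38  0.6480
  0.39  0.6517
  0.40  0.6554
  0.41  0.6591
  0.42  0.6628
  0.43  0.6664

$9.68

T = 0.25;  σ√T = 0.2550
ln(S/K) + (r + σ²/2)T = ln(67/72) + (0.024 + 0.51²/2)·0.25 = -0.0720 + 0.0385 = -0.0335
d₁ = -0.0335 / 0.2550 = -0.1312 which rounds to -0.13
d₂ = d₁ − σ√T = -0.1312 − 0.2550 = -0.3862 which rounds to -0.39
e^(−rT) = e^(−0.024·0.25) = 0.9940
P = 72·0.9940·N(0.39) − 67·N(0.13) = 72·0.9940·0.6517 − 67·0.5517 = 46.6409 − 36.9639 = 9.6770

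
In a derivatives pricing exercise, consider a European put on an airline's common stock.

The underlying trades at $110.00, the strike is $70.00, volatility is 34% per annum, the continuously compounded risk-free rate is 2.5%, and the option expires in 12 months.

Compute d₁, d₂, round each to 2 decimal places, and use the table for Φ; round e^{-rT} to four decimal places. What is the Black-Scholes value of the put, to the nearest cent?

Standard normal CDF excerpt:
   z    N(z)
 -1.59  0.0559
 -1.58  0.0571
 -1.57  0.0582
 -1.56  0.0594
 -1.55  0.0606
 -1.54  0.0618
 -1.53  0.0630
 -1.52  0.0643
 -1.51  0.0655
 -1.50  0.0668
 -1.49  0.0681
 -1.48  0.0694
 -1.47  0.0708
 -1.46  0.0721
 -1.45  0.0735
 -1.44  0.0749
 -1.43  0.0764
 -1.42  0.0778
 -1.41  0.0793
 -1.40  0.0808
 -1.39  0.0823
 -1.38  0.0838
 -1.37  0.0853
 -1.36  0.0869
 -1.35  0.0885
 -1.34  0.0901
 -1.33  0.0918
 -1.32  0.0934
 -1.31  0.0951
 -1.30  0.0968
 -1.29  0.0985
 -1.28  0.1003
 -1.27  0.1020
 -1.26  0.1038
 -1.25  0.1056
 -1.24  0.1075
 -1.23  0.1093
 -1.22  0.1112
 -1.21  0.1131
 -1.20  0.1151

$1.06

σ√T = 0.34 × 1.0000 = 0.3400
d₁ = [ln(110/70) + (0.025 + 0.34²/2)·1] / 0.3400 = [0.4520 + 0.0828] / 0.3400 = 1.5729 → 1.57
d₂ = d₁ − σ√T = 1.5729 − 0.3400 = 1.2329 → 1.23
exp(−rT) = exp(−0.025·1) = 0.9753
N(−d₂) = N(-1.23) = 0.1093;  N(−d₁) = N(-1.57) = 0.0582
P = 70·0.9753·0.1093 − 110·0.0582 = 7.4620 − 6.4020 = 1.0600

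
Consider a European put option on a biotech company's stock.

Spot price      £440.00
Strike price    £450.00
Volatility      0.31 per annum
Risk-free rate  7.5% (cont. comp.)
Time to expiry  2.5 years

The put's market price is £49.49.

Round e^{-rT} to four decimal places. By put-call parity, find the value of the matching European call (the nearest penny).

exp(−rT) = exp(−0.075·2.5) = 0.8290
Put-call parity: C − P = S − K·e^(−rT) = 440 − 450·0.8290 = 440 − 373.0500 = 66.9500
C = P + (C − P) = 49.49 + (66.9500) = 116.4400

£116.44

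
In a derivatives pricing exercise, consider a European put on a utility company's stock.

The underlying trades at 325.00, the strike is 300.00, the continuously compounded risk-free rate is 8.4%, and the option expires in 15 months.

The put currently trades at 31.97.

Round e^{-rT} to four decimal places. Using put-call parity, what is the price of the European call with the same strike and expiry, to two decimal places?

exp(−rT) = exp(−0.084·1.25) = 0.9003
Put-call parity: C − P = S − K·e^(−rT) = 325 − 300·0.9003 = 325 − 270.0900 = 54.9100
C = P + (C − P) = 31.97 + (54.9100) = 86.8800

86.88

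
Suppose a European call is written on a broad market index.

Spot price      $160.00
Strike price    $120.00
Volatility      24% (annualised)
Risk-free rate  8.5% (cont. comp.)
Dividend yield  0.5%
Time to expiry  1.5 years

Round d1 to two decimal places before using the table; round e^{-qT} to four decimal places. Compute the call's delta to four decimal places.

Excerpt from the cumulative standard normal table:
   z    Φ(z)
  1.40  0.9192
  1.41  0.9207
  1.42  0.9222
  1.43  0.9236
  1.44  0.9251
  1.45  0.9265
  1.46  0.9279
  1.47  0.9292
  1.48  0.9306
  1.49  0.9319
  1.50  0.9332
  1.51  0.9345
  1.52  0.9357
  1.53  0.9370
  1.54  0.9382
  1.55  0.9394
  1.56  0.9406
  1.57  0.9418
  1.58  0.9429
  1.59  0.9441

σ√T = 0.24·√1.5 = 0.2939
ln(S/K) + (r − q + σ²/2)T = ln(160/120) + (0.085 − 0.005 + 0.24²/2)·1.5 = 0.2877 + 0.1632 = 0.4509
d₁ = 0.4509 / 0.2939 = 1.5339 → 1.53
N(d₁) = N(1.53) = 0.9370
Δ_call = exp(−qT)·N(d₁) = 0.9925·0.9370 = 0.9300

0.9300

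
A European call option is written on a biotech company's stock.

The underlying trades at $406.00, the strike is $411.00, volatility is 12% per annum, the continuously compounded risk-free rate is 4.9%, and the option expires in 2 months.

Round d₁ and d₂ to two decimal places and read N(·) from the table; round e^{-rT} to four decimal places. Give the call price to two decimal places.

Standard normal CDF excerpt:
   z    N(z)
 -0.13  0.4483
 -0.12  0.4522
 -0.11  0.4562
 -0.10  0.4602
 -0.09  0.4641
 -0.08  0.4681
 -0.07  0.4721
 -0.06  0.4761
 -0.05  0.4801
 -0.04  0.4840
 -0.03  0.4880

$7.32

σ√T = 0.12 × 0.4082 = 0.0490
d₁ = [ln(406/411) + (0.049 + 0.12²/2)·0.1667] / 0.0490 = [-0.0122 + 0.0094] / 0.0490 = -0.0587 which rounds to -0.06
d₂ = d₁ − σ√T = -0.0587 − 0.0490 = -0.1076 which rounds to -0.11
e^(−rT) = e^(−0.049·0.1667) = 0.9919
C = 406·N(-0.06) − 411·0.9919·N(-0.11) = 406·0.4761 − 411·0.9919·0.4562 = 193.2966 − 185.9795 = 7.3171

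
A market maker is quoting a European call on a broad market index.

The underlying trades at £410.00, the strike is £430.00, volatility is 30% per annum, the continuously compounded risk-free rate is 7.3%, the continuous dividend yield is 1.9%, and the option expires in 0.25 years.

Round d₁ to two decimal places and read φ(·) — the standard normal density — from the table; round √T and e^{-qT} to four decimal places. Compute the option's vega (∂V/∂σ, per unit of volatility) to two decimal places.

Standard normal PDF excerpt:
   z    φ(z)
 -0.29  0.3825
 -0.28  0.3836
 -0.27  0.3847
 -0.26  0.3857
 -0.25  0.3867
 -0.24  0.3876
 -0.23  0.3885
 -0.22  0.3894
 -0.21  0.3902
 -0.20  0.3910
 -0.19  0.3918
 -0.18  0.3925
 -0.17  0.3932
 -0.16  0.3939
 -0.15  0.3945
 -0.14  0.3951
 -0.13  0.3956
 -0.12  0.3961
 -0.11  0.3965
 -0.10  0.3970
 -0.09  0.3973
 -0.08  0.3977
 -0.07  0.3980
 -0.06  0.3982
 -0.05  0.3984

σ√T = 0.3 × 0.5000 = 0.1500
d₁ = [ln(410/430) + (0.073 − 0.019 + ½·0.3²)·0.25] / (σ√T) = (-0.0476 + 0.0247) / 0.1500 = -0.1525 which rounds to -0.15
√T = √0.25 = 0.5000
φ(d₁) = φ(-0.15) = 0.3945
e^(−qT) = e^(−0.019·0.25) = 0.9953
vega = S·e^(−qT)·φ(d₁)·√T = 410·0.9953·0.3945·0.5000 = 80.4924

80.49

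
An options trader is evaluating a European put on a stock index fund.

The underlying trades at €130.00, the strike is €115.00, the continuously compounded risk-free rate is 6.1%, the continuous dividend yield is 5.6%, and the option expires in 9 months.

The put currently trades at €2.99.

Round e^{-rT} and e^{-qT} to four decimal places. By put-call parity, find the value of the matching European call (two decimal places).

€17.79

e^(−qT) = e^(−0.056·0.75) = 0.9589;  e^(−rT) = e^(−0.061·0.75) = 0.9553
Put-call parity: C − P = S·e^(−qT) − K·e^(−rT) = 130·0.9589 − 115·0.9553 = 124.6570 − 109.8595 = 14.7975
C = P + (C − P) = 2.99 + (14.7975) = 17.7875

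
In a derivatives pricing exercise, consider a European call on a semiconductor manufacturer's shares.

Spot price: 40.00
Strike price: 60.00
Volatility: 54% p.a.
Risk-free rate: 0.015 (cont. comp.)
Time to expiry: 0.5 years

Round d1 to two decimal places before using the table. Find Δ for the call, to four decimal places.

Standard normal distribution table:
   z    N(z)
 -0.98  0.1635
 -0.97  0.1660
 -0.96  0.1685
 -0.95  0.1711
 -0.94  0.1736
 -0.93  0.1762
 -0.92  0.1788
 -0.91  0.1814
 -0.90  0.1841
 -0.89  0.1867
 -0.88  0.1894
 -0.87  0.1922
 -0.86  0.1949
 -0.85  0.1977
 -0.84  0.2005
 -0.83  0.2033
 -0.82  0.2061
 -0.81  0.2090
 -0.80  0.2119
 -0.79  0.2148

σ√T = 0.54 × 0.7071 = 0.3818
d₁ = [ln(40/60) + (0.015 + ½·0.54²)·0.5] / (σ√T) = (-0.4055 + 0.0804) / 0.3818 = -0.8513 ≈ -0.85
N(d₁) = N(-0.85) = 0.1977
Δ_call = N(d₁) = 0.1977

0.1977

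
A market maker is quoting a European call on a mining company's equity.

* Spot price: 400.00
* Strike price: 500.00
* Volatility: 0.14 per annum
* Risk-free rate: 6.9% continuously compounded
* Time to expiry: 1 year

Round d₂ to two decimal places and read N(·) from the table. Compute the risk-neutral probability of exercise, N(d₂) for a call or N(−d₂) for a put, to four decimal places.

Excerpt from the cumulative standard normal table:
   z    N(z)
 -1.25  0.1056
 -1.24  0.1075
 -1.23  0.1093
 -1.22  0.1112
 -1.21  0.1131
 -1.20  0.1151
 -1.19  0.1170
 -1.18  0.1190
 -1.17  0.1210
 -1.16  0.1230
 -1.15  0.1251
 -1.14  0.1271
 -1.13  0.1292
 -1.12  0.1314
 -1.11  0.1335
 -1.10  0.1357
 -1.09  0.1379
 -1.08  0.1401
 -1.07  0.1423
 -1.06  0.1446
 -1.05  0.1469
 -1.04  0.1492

0.1210

T = 1;  σ√T = 0.1400
ln(S/K) + (r + σ²/2)T = ln(400/500) + (0.069 + 0.14²/2)·1 = -0.2231 + 0.0788 = -0.1443
d₁ = -0.1443 / 0.1400 = -1.0310 ⇒ -1.03
d₂ = d₁ − σ√T = -1.0310 − 0.1400 = -1.1710 ⇒ -1.17
Pr(exercise) under Q = N(d₂) = 0.1210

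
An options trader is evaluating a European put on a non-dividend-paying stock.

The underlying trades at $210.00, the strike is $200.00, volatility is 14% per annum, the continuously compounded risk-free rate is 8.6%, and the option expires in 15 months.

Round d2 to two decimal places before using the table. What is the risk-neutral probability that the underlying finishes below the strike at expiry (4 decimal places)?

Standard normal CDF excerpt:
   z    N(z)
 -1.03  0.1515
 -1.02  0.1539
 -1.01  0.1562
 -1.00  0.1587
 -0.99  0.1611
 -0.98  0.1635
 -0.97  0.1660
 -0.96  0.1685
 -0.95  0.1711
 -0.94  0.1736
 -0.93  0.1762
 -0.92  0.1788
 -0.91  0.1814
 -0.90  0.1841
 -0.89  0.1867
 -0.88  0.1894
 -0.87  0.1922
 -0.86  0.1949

σ√T = 0.14·√1.25 = 0.1565
d₁ = [ln(210/200) + (0.086 + ½·0.14²)·1.25] / (σ√T) = (0.0488 + 0.1197) / 0.1565 = 1.0768 which rounds to 1.08
d₂ = 1.0768 − 0.1565 = 0.9202 which rounds to 0.92
Pr(exercise) under Q = N(−d₂) = N(-0.92) = 0.1788

0.1788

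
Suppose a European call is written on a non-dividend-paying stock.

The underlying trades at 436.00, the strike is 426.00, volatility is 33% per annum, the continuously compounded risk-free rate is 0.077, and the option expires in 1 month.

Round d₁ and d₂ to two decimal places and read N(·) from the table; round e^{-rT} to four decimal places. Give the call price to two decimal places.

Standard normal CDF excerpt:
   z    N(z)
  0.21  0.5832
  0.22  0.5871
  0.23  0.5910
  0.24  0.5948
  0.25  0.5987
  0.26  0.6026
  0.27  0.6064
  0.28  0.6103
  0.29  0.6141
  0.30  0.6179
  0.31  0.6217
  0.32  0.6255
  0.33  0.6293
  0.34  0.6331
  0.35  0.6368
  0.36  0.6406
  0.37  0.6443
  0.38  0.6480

24.24

σ√T = 0.33 × 0.2887 = 0.0953
d₁ = [ln(436/426) + (0.077 + ½·0.33²)·0.08333] / (σ√T) = (0.0232 + 0.0110) / 0.0953 = 0.3586 → 0.36
d₂ = 0.3586 − 0.0953 = 0.2633 → 0.26
exp(−rT) = exp(−0.077·0.08333) = 0.9936
N(d₁) = N(0.36) = 0.6406;  N(d₂) = N(0.26) = 0.6026
C = 436·0.6406 − 426·0.9936·0.6026 = 279.3016 − 255.0647 = 24.2369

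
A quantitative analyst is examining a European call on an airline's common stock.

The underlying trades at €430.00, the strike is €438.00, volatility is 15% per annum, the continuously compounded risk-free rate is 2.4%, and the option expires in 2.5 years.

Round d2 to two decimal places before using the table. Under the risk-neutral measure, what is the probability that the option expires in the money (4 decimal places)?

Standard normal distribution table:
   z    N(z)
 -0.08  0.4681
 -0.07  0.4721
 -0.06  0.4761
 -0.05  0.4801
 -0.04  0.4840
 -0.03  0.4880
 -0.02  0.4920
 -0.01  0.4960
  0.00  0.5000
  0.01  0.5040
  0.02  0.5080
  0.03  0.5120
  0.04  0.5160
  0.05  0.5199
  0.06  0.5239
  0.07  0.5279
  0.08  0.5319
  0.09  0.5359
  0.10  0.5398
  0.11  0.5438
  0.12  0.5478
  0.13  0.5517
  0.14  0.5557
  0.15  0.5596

0.5239

σ√T = 0.15·√2.5 = 0.2372
d₁ = [ln(430/438) + (0.024 + 0.15²/2)·2.5] / 0.2372 = [-0.0184 + 0.0881] / 0.2372 = 0.2938 which rounds to 0.29
d₂ = d₁ − σ√T = 0.2938 − 0.2372 = 0.0567 which rounds to 0.06
Pr(exercise) under Q = N(d₂) = 0.5239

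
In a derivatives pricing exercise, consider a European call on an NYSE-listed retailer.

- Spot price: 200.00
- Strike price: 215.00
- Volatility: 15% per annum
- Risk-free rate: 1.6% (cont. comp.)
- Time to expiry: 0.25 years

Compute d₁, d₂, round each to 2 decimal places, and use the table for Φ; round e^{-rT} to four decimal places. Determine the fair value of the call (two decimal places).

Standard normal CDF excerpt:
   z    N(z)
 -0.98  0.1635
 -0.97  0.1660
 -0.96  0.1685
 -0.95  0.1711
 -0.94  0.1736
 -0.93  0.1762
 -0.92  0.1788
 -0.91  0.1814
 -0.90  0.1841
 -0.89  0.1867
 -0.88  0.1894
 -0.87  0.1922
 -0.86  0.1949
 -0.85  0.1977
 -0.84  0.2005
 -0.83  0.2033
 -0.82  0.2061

T = 0.25;  σ√T = 0.0750
d₁ = [ln(200/215) + (0.016 + 0.15²/2)·0.25] / 0.0750 = [-0.0723 + 0.0068] / 0.0750 = -0.8734 → -0.87
d₂ = d₁ − σ√T = -0.8734 − 0.0750 = -0.9484 → -0.95
exp(−rT) = exp(−0.016·0.25) = 0.9960
N(d₁) = N(-0.87) = 0.1922;  N(d₂) = N(-0.95) = 0.1711
C = 200·0.1922 − 215·0.9960·0.1711 = 38.4400 − 36.6394 = 1.8006

1.80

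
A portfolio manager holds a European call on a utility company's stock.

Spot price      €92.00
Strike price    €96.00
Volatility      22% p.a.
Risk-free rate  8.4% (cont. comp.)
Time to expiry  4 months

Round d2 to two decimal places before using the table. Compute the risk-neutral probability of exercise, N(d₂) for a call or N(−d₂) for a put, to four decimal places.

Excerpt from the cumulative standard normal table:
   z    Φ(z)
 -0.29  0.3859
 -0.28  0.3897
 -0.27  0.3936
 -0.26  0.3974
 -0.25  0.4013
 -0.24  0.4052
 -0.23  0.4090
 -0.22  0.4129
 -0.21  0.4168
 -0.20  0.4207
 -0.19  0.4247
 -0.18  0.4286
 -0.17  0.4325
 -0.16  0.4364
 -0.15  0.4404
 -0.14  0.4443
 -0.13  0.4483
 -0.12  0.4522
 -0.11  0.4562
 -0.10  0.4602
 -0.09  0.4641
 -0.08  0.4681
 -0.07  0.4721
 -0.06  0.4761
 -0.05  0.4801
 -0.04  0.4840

0.4286

T = 0.3333;  σ√T = 0.1270
d₁ = [ln(92/96) + (0.084 + 0.22²/2)·0.3333] / 0.1270 = [-0.0426 + 0.0361] / 0.1270 = -0.0511 → -0.05
d₂ = d₁ − σ√T = -0.0511 − 0.1270 = -0.1781 → -0.18
Pr(exercise) under Q = N(d₂) = 0.4286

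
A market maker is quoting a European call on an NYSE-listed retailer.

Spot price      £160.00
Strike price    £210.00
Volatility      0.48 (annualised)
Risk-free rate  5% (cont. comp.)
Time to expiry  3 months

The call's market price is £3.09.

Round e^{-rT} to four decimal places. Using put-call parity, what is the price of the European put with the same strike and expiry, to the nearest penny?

£50.49

e^(−rT) = e^(−0.05·0.25) = 0.9876
Put-call parity: C − P = S − K·e^(−rT) = 160 − 210·0.9876 = 160 − 207.3960 = -47.3960
P = C − (C − P) = 3.09 − (-47.3960) = 50.4860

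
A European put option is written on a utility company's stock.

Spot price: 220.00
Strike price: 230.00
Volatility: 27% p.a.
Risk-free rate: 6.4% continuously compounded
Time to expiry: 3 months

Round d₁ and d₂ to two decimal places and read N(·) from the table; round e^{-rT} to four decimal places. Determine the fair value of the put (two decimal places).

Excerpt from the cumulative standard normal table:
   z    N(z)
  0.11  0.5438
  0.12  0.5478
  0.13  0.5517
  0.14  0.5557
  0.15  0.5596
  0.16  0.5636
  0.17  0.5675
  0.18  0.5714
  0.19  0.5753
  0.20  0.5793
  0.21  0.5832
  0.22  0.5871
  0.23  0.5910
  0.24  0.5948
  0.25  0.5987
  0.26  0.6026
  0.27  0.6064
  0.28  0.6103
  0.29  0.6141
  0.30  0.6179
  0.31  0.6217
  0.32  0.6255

15.88

σ√T = 0.27 × 0.5000 = 0.1350
d₁ = [ln(220/230) + (0.064 + 0.27²/2)·0.25] / 0.1350 = [-0.0445 + 0.0251] / 0.1350 = -0.1433 ≈ -0.14
d₂ = d₁ − σ√T = -0.1433 − 0.1350 = -0.2783 ≈ -0.28
exp(−rT) = exp(−0.064·0.25) = 0.9841
N(−d₂) = N(0.28) = 0.6103;  N(−d₁) = N(0.14) = 0.5557
P = 230·0.9841·0.6103 − 220·0.5557 = 138.1371 − 122.2540 = 15.8831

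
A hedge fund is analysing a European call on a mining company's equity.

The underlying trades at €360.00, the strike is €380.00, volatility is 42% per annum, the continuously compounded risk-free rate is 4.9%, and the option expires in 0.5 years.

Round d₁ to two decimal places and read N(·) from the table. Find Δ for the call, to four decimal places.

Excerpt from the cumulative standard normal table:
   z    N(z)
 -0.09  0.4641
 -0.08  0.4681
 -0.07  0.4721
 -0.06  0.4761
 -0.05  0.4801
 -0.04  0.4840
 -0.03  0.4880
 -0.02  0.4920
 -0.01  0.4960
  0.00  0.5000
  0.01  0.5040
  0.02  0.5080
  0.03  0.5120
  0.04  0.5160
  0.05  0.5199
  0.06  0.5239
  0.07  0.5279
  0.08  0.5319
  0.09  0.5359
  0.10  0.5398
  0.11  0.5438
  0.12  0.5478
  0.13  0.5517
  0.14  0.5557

σ√T = 0.42 × 0.7071 = 0.2970
d₁ = [ln(360/380) + (0.049 + 0.42²/2)·0.5] / 0.2970 = [-0.0541 + 0.0686] / 0.2970 = 0.0489 which rounds to 0.05
N(d₁) = N(0.05) = 0.5199
Δ_call = N(d₁) = 0.5199

0.5199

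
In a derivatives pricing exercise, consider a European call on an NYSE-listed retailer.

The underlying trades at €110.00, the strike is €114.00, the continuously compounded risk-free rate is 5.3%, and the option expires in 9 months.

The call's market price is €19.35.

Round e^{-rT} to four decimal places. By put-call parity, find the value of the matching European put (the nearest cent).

e^(−rT) = e^(−0.053·0.75) = 0.9610
Put-call parity: C − P = S − K·e^(−rT) = 110 − 114·0.9610 = 110 − 109.5540 = 0.4460
P = C − (C − P) = 19.35 − (0.4460) = 18.9040

€18.90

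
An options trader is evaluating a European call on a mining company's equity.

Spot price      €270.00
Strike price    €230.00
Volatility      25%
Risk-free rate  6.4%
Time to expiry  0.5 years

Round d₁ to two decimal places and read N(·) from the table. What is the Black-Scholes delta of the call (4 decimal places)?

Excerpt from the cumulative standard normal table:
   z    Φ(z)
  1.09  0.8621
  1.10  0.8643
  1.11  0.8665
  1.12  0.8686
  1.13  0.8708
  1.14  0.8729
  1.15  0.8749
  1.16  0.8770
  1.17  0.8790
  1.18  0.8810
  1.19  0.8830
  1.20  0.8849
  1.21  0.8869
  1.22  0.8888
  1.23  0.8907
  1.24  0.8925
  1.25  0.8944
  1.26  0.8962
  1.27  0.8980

σ√T = 0.25 × 0.7071 = 0.1768
d₁ = [ln(270/230) + (0.064 + 0.25²/2)·0.5] / 0.1768 = [0.1603 + 0.0476] / 0.1768 = 1.1764 which rounds to 1.18
N(d₁) = N(1.18) = 0.8810
Δ_call = N(d₁) = 0.8810

0.8810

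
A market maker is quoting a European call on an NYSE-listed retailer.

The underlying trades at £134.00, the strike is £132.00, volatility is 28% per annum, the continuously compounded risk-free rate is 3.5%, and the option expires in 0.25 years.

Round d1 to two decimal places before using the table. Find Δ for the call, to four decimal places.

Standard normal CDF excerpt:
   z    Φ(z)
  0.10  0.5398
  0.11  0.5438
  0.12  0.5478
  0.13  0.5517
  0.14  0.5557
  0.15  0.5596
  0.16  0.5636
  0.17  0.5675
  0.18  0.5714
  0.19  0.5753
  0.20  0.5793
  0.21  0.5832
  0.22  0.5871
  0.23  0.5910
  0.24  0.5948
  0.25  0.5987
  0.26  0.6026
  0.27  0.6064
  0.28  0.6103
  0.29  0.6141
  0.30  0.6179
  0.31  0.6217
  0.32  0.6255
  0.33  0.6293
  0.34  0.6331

σ√T = 0.28·√0.25 = 0.1400
d₁ = [ln(134/132) + (0.035 + 0.28²/2)·0.25] / 0.1400 = [0.0150 + 0.0186] / 0.1400 = 0.2399 which rounds to 0.24
N(d₁) = N(0.24) = 0.5948
Δ_call = N(d₁) = 0.5948

0.5948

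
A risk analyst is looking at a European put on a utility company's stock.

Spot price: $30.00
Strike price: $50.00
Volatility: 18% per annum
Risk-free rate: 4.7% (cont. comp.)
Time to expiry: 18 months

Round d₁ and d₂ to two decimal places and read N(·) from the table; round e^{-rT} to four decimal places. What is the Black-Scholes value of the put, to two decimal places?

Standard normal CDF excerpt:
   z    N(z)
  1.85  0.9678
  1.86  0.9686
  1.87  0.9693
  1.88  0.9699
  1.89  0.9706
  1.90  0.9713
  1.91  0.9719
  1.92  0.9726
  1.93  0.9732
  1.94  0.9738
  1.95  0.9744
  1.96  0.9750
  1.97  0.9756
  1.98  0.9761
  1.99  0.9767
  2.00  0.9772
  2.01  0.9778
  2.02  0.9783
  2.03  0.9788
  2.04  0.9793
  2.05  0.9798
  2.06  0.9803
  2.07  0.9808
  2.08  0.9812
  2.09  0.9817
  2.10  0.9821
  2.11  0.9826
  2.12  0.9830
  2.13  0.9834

σ√T = 0.18·√1.5 = 0.2205
d₁ = [ln(30/50) + (0.047 + 0.18²/2)·1.5] / 0.2205 = [-0.5108 + 0.0948] / 0.2205 = -1.8871 → -1.89
d₂ = d₁ − σ√T = -1.8871 − 0.2205 = -2.1076 → -2.11
e^(−rT) = e^(−0.047·1.5) = 0.9319
N(−d₂) = N(2.11) = 0.9826;  N(−d₁) = N(1.89) = 0.9706
P = 50·0.9319·0.9826 − 30·0.9706 = 45.7842 − 29.1180 = 16.6662

$16.67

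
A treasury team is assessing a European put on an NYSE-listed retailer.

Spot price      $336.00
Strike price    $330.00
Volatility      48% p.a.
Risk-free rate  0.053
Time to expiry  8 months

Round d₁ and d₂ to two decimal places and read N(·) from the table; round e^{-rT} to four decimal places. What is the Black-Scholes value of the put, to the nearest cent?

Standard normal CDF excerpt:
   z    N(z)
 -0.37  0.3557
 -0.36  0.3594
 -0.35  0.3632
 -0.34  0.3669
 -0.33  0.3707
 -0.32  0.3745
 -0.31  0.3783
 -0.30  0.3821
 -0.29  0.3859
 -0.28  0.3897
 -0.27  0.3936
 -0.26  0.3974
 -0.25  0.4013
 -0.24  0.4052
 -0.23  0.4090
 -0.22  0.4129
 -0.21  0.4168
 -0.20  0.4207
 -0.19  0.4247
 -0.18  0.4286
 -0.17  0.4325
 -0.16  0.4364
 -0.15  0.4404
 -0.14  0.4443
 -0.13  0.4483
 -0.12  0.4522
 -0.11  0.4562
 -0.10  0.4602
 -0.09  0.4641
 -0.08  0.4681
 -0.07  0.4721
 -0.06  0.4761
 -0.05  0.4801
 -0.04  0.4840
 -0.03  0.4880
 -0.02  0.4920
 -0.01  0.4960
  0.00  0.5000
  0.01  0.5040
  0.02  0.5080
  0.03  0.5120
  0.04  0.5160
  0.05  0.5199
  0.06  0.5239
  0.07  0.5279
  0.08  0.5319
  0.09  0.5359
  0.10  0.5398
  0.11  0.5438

$42.33

σ√T = 0.48·√0.6667 = 0.3919
ln(S/K) + (r + σ²/2)T = ln(336/330) + (0.053 + 0.48²/2)·0.6667 = 0.0180 + 0.1121 = 0.1302
d₁ = 0.1302 / 0.3919 = 0.3321 ⇒ 0.33
d₂ = d₁ − σ√T = 0.3321 − 0.3919 = -0.0598 ⇒ -0.06
exp(−rT) = exp(−0.053·0.6667) = 0.9653
N(−d₂) = N(0.06) = 0.5239;  N(−d₁) = N(-0.33) = 0.3707
P = 330·0.9653·0.5239 − 336·0.3707 = 166.8878 − 124.5552 = 42.3326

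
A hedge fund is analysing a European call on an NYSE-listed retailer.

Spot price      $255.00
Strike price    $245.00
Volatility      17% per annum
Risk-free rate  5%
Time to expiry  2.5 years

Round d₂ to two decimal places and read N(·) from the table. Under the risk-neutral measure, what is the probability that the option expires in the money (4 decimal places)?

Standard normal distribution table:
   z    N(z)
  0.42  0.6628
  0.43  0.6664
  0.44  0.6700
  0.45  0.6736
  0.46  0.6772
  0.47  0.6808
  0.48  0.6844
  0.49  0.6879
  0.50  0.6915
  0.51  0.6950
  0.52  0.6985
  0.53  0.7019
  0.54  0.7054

0.6844

T = 2.5;  σ√T = 0.2688
d₁ = [ln(255/245) + (0.05 + ½·0.17²)·2.5] / (σ√T) = (0.0400 + 0.1611) / 0.2688 = 0.7483 ≈ 0.75
d₂ = 0.7483 − 0.2688 = 0.4795 ≈ 0.48
Pr(exercise) under Q = N(d₂) = 0.6844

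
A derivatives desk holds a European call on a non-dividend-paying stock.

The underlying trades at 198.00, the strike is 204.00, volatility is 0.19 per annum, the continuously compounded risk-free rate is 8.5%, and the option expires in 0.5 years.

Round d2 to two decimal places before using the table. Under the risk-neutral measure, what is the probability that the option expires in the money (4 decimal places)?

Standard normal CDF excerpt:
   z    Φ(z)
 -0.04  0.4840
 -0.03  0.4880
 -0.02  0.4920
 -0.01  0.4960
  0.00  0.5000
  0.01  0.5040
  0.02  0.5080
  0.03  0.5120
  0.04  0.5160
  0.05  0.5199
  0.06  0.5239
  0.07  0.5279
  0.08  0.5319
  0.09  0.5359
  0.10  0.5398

0.5120

σ√T = 0.19 × 0.7071 = 0.1344
d₁ = [ln(198/204) + (0.085 + ½·0.19²)·0.5] / (σ√T) = (-0.0299 + 0.0515) / 0.1344 = 0.1613 → 0.16
d₂ = 0.1613 − 0.1344 = 0.0270 → 0.03
Risk-neutral Pr[S_T > K] = N(d₂) = N(0.03) = 0.5120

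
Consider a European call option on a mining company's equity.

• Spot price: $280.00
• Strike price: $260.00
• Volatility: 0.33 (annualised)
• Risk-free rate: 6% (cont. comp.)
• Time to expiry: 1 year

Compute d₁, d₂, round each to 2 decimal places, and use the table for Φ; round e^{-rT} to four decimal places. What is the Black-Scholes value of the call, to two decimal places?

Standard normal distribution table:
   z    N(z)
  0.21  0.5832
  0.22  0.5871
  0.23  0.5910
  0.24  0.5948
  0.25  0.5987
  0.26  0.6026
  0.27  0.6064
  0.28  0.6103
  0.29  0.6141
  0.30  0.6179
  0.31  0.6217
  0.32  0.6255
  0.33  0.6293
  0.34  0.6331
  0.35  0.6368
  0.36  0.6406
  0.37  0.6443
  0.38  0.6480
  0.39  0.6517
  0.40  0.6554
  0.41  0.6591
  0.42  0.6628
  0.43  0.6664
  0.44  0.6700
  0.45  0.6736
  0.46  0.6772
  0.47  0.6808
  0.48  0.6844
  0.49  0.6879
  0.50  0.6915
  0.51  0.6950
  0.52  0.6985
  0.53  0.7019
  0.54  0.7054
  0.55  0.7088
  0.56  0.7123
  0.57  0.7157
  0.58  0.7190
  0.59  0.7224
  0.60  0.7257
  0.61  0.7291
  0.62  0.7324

T = 1;  σ√T = 0.3300
ln(S/K) + (r + σ²/2)T = ln(280/260) + (0.06 + 0.33²/2)·1 = 0.0741 + 0.1144 = 0.1886
d₁ = 0.1886 / 0.3300 = 0.5714 ⇒ 0.57
d₂ = d₁ − σ√T = 0.5714 − 0.3300 = 0.2414 ⇒ 0.24
exp(−rT) = exp(−0.06·1) = 0.9418
C = 280·N(0.57) − 260·0.9418·N(0.24) = 280·0.7157 − 260·0.9418·0.5948 = 200.3960 − 145.6475 = 54.7485

$54.75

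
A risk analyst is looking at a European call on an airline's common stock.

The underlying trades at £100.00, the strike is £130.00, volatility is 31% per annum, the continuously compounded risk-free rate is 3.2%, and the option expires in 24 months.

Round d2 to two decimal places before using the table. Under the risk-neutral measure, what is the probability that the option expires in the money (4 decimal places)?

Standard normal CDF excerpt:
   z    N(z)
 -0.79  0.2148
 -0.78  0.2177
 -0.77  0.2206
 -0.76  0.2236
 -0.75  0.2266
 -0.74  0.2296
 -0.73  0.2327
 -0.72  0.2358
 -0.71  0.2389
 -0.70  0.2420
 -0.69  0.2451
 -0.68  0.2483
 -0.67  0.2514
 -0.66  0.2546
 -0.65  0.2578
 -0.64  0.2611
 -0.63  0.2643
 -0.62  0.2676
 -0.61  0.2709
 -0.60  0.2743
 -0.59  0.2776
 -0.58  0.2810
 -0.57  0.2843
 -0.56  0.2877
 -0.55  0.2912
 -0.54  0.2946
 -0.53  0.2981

σ√T = 0.31 × 1.4142 = 0.4384
ln(S/K) + (r + σ²/2)T = ln(100/130) + (0.032 + 0.31²/2)·2 = -0.2624 + 0.1601 = -0.1023
d₁ = -0.1023 / 0.4384 = -0.2333 → -0.23
d₂ = d₁ − σ√T = -0.2333 − 0.4384 = -0.6717 → -0.67
Risk-neutral Pr[S_T > K] = N(d₂) = N(-0.67) = 0.2514

0.2514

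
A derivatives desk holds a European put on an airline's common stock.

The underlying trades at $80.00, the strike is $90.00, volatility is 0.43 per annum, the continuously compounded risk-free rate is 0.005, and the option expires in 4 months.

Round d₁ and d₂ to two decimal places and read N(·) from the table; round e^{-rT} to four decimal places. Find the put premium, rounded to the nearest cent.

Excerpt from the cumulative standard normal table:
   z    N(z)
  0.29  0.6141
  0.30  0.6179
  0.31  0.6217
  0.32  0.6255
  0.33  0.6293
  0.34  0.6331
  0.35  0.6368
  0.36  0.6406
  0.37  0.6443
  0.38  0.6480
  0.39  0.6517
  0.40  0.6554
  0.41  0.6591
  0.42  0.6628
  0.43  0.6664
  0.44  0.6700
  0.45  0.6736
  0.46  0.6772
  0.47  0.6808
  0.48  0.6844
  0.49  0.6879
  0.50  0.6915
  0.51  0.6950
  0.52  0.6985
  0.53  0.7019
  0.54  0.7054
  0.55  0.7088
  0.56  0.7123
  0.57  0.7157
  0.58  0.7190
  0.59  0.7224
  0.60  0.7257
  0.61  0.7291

$14.26

T = 0.3333;  σ√T = 0.2483
ln(S/K) + (r + σ²/2)T = ln(80/90) + (0.005 + 0.43²/2)·0.3333 = -0.1178 + 0.0325 = -0.0853
d₁ = -0.0853 / 0.2483 = -0.3436 → -0.34
d₂ = d₁ − σ√T = -0.3436 − 0.2483 = -0.5918 → -0.59
e^(−rT) = e^(−0.005·0.3333) = 0.9983
N(−d₂) = N(0.59) = 0.7224;  N(−d₁) = N(0.34) = 0.6331
P = 90·0.9983·0.7224 − 80·0.6331 = 64.9055 − 50.6480 = 14.2575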